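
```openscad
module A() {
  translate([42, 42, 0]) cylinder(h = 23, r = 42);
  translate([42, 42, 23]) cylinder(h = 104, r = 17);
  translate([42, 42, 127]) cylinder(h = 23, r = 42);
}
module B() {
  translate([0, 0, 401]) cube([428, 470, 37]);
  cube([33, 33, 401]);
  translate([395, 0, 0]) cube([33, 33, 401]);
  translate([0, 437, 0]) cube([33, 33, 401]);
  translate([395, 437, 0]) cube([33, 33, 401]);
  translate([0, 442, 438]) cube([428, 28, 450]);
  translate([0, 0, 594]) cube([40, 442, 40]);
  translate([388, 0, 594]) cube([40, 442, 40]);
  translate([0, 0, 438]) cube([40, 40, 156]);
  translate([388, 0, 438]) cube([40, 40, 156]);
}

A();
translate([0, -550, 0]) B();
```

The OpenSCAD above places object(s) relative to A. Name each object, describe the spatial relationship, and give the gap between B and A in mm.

The chair's nearest face is 80 mm from the spool's −y face.

A is a spool. B is a chair. The chair is on the floor beside the spool on its −y side. The gap between the chair and the spool is 80 mm.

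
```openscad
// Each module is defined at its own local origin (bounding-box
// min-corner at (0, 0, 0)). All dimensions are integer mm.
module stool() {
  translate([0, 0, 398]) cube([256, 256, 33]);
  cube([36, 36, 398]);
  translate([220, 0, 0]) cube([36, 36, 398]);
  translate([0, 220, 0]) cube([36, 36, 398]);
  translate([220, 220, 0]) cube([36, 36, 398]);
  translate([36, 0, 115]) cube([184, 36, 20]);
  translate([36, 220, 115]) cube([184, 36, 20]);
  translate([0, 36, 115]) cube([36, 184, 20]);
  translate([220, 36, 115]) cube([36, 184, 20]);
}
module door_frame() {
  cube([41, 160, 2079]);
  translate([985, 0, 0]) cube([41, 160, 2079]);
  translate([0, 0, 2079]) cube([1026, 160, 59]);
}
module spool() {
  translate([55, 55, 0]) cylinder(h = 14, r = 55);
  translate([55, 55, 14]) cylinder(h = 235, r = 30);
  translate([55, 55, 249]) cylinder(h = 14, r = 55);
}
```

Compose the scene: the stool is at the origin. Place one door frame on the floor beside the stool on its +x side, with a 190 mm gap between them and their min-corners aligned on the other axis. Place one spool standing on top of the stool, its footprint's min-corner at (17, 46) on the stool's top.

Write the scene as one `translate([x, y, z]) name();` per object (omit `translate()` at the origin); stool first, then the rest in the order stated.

stool();
translate([446, 0, 0]) door_frame();
translate([17, 46, 431]) spool();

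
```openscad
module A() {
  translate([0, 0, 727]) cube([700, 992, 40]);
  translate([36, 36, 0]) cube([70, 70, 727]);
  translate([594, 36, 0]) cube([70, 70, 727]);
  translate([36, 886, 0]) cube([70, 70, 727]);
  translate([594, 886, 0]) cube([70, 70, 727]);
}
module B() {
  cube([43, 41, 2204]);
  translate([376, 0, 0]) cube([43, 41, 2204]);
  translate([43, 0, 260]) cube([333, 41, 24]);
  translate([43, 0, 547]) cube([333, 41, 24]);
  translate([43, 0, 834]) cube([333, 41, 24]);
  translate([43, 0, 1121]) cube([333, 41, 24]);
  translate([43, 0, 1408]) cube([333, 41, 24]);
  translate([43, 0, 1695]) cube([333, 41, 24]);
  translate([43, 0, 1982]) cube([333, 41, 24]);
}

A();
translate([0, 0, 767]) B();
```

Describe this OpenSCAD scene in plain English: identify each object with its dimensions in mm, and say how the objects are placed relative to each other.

A is a table with a 700×992 mm rectangular top, 40 mm thick, top surface at z = 767 mm, supported by four 70×70 mm square legs, each inset 36 mm from the nearest pair of top edges, running from the floor.

B is a wooden ladder with two side rails of 43×41 mm section and 2204 mm height, set 419 mm apart overall. Between them run 7 rectangular rungs (41 mm deep, 24 mm thick), front faces flush with the rails' −y face. The bottom of the first rung is 260 mm above the floor and each subsequent rung is 287 mm higher than the one below.

The ladder is on top of the table.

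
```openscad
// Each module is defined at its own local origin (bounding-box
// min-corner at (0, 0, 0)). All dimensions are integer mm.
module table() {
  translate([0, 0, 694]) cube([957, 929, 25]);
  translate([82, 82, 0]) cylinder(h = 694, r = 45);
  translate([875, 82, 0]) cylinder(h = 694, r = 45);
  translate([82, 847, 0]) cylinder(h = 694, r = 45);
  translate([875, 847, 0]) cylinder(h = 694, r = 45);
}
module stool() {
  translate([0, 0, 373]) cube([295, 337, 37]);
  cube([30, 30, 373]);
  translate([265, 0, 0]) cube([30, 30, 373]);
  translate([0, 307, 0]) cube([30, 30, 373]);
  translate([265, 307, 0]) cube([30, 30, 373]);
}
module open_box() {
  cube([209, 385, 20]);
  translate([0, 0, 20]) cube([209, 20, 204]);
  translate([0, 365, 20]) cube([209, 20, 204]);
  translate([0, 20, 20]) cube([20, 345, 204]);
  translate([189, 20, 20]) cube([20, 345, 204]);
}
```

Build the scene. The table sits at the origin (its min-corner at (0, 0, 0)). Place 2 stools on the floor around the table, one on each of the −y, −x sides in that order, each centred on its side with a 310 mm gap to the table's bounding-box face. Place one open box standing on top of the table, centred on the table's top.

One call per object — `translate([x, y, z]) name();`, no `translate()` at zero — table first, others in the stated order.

table();
translate([331, -647, 0]) stool();
translate([-605, 296, 0]) stool();
translate([374, 272, 719]) open_box();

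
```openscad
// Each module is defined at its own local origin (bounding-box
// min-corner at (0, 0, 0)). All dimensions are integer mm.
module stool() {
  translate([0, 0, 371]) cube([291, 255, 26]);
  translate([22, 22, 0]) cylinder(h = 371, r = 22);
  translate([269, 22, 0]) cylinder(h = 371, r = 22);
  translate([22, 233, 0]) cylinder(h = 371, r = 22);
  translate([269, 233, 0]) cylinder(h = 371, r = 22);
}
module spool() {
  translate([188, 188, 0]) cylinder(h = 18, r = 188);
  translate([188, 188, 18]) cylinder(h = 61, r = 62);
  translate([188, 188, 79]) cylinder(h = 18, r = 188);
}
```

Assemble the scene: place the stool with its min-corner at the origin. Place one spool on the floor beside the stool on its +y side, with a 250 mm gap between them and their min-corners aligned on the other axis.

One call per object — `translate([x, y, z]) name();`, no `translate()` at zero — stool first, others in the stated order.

stool();
translate([0, 505, 0]) spool();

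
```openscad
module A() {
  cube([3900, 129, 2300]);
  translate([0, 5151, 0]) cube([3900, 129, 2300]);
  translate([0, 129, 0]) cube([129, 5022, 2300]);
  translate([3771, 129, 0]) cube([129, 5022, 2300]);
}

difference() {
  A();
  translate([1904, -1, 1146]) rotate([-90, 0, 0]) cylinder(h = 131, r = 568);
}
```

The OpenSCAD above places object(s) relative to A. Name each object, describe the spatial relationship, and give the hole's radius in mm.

A is a house frame. The house frame has a circular hole through its front wall. The hole's radius is 568 mm.

The subtracted cylinder has r = 568 mm.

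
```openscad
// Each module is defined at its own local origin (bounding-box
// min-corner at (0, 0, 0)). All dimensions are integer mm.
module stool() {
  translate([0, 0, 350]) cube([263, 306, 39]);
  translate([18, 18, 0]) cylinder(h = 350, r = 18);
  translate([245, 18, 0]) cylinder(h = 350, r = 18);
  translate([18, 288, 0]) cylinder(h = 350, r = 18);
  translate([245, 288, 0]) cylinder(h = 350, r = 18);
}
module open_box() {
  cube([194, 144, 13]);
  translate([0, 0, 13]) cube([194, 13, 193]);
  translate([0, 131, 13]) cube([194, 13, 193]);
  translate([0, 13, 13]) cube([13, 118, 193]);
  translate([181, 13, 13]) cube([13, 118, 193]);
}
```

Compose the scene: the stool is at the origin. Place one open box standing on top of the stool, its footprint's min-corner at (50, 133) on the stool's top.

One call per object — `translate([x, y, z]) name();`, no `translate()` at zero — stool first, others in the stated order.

stool();
translate([50, 133, 389]) open_box();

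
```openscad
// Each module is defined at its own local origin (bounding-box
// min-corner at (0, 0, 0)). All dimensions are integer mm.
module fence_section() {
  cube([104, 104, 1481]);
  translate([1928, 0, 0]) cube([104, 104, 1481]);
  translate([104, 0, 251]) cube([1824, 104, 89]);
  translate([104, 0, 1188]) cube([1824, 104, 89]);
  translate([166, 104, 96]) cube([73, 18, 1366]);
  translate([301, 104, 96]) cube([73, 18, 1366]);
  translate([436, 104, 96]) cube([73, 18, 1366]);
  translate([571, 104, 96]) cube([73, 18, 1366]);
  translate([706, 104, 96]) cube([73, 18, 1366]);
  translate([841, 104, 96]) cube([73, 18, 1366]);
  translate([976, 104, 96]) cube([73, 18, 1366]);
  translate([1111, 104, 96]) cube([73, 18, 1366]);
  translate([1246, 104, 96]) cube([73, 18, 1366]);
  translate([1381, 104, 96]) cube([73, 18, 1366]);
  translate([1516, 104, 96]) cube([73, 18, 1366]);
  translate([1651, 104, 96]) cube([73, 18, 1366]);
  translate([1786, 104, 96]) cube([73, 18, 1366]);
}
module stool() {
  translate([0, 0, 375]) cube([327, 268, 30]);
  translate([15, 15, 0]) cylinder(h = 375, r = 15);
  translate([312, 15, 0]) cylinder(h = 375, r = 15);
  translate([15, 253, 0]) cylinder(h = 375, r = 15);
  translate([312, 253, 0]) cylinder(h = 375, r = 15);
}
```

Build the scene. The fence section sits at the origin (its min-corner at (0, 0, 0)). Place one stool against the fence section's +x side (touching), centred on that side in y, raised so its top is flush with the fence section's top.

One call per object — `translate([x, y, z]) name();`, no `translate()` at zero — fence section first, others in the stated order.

fence_section();
translate([2032, -73, 1076]) stool();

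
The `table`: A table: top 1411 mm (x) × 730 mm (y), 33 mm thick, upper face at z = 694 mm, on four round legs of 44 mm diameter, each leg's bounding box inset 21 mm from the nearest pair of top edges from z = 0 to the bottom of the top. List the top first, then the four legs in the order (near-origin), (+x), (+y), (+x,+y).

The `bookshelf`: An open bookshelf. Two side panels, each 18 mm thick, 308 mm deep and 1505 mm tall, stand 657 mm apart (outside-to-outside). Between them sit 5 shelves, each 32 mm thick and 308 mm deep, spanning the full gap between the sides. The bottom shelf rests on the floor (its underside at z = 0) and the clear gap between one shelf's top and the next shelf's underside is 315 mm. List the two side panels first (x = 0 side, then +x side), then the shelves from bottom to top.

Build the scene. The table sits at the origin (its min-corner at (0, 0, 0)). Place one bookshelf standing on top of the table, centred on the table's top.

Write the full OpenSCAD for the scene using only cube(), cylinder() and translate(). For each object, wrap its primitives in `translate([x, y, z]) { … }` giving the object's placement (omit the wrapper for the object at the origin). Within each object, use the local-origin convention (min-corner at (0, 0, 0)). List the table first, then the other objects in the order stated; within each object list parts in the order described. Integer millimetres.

translate([0, 0, 661]) cube([1411, 730, 33]);
translate([43, 43, 0]) cylinder(h = 661, r = 22);
translate([1368, 43, 0]) cylinder(h = 661, r = 22);
translate([43, 687, 0]) cylinder(h = 661, r = 22);
translate([1368, 687, 0]) cylinder(h = 661, r = 22);
translate([377, 211, 694]) {
  cube([18, 308, 1505]);
  translate([639, 0, 0]) cube([18, 308, 1505]);
  translate([18, 0, 0]) cube([621, 308, 32]);
  translate([18, 0, 347]) cube([621, 308, 32]);
  translate([18, 0, 694]) cube([621, 308, 32]);
  translate([18, 0, 1041]) cube([621, 308, 32]);
  translate([18, 0, 1388]) cube([621, 308, 32]);
}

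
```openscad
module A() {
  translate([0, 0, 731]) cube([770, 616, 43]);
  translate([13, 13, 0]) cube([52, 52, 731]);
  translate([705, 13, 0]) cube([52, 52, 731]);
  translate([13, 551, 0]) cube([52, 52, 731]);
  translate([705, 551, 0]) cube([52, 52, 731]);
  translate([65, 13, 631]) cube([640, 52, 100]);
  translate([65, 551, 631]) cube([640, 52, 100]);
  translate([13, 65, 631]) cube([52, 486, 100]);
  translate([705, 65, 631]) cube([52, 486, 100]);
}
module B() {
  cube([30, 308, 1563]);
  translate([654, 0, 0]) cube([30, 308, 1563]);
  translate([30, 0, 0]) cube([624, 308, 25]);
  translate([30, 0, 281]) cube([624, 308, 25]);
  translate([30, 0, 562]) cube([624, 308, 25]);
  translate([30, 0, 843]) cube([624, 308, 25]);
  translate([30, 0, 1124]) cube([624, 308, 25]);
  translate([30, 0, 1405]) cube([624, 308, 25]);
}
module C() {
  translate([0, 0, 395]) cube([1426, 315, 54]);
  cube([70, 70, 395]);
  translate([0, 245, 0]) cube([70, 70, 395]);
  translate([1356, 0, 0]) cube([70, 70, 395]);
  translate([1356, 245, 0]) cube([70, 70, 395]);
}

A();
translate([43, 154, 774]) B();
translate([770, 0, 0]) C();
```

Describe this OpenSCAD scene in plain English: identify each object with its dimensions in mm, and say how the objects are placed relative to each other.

A is a rectangular dining table. The top is 770×616×43 mm with its upper surface at z = 774 mm. It stands on four 52×52 mm square legs, each inset 13 mm from the nearest pair of top edges, running from the floor to the underside of the top. Four apron rails, 52 mm thick and 100 mm tall, run between adjacent legs with their top edges flush with the underside of the top and their outer faces flush with the legs' outer faces.

B is a bookshelf 684 mm wide overall, 308 mm deep and 1563 mm tall. The two sides are 30 mm thick vertical panels. 6 horizontal shelves of 25 mm thickness span between the inner faces of the sides; the lowest shelf sits on the floor and shelves are stacked with a clear vertical gap of 256 mm between each pair.

C is a bench: a 1426×315 mm seat slab, 54 mm thick, top at z = 449 mm, on four 70×70 mm square legs flush with the seat corners and standing on z = 0.

The bookshelf is on top of the table, centred. The bench is against the table's +x side, with their −y faces flush.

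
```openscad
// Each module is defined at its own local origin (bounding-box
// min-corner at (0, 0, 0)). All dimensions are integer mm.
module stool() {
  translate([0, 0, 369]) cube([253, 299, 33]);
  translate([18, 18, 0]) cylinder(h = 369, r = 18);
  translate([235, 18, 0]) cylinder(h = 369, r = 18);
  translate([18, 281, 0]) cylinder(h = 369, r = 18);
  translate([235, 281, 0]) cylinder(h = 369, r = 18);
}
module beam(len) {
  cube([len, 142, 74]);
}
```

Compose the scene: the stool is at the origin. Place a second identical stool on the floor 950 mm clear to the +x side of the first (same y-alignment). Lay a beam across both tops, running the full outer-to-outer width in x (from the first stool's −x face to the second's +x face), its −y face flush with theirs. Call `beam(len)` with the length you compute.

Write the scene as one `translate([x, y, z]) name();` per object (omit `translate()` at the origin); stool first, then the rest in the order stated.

stool();
translate([1203, 0, 0]) stool();
translate([0, 0, 402]) beam(1456);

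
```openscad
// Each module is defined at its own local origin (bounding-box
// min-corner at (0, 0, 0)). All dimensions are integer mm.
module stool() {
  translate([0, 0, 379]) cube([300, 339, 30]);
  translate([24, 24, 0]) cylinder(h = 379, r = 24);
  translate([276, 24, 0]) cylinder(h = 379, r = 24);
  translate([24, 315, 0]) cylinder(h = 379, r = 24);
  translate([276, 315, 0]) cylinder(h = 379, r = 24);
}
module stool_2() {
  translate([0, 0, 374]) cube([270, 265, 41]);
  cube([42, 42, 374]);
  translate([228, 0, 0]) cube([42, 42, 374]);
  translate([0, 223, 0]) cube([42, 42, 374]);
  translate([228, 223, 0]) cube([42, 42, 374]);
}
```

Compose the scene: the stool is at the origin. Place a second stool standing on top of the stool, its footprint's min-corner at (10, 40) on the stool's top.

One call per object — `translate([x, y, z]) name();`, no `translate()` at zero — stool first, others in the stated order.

stool();
translate([10, 40, 409]) stool_2();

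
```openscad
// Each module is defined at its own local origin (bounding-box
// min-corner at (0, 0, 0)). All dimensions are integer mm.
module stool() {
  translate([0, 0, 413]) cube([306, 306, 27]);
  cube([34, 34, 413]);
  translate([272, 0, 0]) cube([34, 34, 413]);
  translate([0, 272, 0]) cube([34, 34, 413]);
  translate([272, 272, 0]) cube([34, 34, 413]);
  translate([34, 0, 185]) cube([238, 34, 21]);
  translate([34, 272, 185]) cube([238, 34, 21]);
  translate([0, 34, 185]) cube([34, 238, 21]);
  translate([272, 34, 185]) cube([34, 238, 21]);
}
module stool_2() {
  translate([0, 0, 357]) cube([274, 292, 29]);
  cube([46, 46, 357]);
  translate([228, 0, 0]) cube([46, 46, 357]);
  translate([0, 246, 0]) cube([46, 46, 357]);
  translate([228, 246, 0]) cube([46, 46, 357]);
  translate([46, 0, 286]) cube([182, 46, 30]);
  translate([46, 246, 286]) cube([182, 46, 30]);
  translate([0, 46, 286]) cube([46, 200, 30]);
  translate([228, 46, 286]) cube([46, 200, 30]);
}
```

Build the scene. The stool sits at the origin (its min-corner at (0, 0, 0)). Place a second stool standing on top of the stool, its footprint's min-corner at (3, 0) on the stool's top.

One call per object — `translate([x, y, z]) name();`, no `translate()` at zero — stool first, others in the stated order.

stool();
translate([3, 0, 440]) stool_2();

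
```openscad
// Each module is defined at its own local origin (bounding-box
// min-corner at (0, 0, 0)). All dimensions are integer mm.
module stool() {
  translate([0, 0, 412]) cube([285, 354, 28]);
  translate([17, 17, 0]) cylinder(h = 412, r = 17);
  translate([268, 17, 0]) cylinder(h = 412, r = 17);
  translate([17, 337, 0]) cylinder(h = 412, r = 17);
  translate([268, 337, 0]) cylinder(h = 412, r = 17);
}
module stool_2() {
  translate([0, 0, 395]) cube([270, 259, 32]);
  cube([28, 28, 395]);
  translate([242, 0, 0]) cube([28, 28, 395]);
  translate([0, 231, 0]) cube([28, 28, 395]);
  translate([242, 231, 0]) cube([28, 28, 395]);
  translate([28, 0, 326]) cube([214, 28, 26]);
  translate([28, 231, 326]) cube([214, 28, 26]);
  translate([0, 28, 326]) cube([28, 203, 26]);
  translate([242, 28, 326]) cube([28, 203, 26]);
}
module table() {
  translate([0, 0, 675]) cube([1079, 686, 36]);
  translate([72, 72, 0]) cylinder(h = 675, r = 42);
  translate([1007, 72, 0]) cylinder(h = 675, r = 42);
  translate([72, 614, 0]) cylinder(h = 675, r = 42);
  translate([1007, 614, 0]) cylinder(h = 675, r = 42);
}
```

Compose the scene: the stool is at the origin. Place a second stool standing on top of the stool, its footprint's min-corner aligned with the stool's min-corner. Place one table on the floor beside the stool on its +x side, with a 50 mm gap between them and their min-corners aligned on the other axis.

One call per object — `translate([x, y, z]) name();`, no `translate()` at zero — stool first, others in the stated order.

stool();
translate([0, 0, 440]) stool_2();
translate([335, 0, 0]) table();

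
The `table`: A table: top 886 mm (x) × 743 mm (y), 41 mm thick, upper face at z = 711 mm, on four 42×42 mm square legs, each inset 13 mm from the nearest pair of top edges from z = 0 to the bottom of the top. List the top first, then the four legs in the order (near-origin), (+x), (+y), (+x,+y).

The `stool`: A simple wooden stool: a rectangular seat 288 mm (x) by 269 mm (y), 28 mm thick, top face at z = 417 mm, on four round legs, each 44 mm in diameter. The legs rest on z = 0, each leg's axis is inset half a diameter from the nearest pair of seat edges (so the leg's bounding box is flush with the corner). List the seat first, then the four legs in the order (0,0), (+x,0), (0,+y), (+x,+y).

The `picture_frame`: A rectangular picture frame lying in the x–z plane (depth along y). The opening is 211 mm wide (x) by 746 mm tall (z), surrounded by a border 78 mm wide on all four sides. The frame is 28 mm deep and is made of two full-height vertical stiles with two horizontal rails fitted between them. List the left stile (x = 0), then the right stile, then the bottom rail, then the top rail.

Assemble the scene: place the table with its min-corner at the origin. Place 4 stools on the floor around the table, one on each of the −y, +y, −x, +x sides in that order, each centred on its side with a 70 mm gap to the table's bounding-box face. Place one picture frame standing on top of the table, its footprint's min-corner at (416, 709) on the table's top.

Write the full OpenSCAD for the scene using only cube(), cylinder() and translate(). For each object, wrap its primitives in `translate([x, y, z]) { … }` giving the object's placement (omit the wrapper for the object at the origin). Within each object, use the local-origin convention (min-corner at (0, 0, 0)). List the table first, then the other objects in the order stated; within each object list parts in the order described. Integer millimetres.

translate([0, 0, 670]) cube([886, 743, 41]);
translate([13, 13, 0]) cube([42, 42, 670]);
translate([831, 13, 0]) cube([42, 42, 670]);
translate([13, 688, 0]) cube([42, 42, 670]);
translate([831, 688, 0]) cube([42, 42, 670]);
translate([299, -339, 0]) {
  translate([0, 0, 389]) cube([288, 269, 28]);
  translate([22, 22, 0]) cylinder(h = 389, r = 22);
  translate([266, 22, 0]) cylinder(h = 389, r = 22);
  translate([22, 247, 0]) cylinder(h = 389, r = 22);
  translate([266, 247, 0]) cylinder(h = 389, r = 22);
}
translate([299, 813, 0]) {
  translate([0, 0, 389]) cube([288, 269, 28]);
  translate([22, 22, 0]) cylinder(h = 389, r = 22);
  translate([266, 22, 0]) cylinder(h = 389, r = 22);
  translate([22, 247, 0]) cylinder(h = 389, r = 22);
  translate([266, 247, 0]) cylinder(h = 389, r = 22);
}
translate([-358, 237, 0]) {
  translate([0, 0, 389]) cube([288, 269, 28]);
  translate([22, 22, 0]) cylinder(h = 389, r = 22);
  translate([266, 22, 0]) cylinder(h = 389, r = 22);
  translate([22, 247, 0]) cylinder(h = 389, r = 22);
  translate([266, 247, 0]) cylinder(h = 389, r = 22);
}
translate([956, 237, 0]) {
  translate([0, 0, 389]) cube([288, 269, 28]);
  translate([22, 22, 0]) cylinder(h = 389, r = 22);
  translate([266, 22, 0]) cylinder(h = 389, r = 22);
  translate([22, 247, 0]) cylinder(h = 389, r = 22);
  translate([266, 247, 0]) cylinder(h = 389, r = 22);
}
translate([416, 709, 711]) {
  cube([78, 28, 902]);
  translate([289, 0, 0]) cube([78, 28, 902]);
  translate([78, 0, 0]) cube([211, 28, 78]);
  translate([78, 0, 824]) cube([211, 28, 78]);
}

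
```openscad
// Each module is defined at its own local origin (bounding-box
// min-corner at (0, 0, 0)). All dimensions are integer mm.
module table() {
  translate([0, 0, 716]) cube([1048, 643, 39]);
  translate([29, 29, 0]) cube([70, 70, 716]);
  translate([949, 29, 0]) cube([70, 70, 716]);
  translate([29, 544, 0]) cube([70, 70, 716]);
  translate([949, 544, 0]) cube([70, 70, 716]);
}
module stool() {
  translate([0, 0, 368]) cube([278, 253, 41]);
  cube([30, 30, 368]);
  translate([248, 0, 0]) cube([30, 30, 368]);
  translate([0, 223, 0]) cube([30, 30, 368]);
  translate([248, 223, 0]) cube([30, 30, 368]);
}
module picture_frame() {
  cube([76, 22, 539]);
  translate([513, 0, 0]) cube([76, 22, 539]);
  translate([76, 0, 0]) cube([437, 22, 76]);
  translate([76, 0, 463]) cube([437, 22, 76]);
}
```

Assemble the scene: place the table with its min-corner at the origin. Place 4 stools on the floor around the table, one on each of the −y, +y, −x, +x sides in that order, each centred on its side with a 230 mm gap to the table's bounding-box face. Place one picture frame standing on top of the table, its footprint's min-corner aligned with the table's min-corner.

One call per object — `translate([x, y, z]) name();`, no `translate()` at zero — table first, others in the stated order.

table();
translate([385, -483, 0]) stool();
translate([385, 873, 0]) stool();
translate([-508, 195, 0]) stool();
translate([1278, 195, 0]) stool();
translate([0, 0, 755]) picture_frame();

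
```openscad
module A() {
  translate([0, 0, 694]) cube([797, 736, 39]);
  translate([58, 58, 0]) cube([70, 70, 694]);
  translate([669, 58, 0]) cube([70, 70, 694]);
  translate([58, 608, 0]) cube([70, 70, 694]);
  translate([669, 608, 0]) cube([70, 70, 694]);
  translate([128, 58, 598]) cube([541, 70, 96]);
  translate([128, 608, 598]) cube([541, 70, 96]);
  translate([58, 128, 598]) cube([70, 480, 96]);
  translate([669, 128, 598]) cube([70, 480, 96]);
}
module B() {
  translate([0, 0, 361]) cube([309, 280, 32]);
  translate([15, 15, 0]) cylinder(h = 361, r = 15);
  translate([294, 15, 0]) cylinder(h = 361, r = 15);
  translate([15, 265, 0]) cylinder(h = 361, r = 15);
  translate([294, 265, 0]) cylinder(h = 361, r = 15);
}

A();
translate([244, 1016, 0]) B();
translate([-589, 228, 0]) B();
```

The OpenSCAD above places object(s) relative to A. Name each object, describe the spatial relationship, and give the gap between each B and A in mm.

A is a table. B is a stool. Two stools sit around the table at the +y, −x sides. The gap between each stool and the table is 280 mm.

Each stool's nearest face is 280 mm from the table's bounding box.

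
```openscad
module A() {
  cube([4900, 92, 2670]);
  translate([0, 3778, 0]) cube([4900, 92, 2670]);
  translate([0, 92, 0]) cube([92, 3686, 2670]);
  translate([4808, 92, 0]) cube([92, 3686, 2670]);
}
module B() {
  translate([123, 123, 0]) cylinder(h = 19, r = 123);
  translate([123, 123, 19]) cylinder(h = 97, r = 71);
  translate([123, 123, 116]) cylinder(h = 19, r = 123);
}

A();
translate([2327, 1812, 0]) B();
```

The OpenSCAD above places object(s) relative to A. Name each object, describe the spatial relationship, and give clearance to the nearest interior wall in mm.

A is a house frame. B is a spool. The spool sits inside the house frame, centred. The clearance to the nearest interior wall is 1720 mm.

Clearances: x = 2235, y = 1720; minimum 1720 mm.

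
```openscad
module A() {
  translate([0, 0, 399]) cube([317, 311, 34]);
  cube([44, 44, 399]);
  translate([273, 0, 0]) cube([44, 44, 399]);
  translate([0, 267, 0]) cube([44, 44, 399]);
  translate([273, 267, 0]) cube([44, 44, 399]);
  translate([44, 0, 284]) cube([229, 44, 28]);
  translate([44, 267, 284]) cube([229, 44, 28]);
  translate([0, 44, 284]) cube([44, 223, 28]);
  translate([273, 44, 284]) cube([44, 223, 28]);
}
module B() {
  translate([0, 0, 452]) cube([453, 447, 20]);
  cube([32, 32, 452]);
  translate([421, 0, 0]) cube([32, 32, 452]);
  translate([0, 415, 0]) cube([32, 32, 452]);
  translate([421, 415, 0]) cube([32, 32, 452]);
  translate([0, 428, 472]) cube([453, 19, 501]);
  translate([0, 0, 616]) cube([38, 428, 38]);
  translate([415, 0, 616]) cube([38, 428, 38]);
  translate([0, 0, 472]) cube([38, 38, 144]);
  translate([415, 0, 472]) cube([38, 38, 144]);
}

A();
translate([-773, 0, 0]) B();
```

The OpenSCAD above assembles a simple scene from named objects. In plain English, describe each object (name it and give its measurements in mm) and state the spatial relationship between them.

A is a four-legged stool. The seat is a 317×311×34 mm slab whose top surface is at z = 433 mm; four square legs, each 44×44 mm in cross-section, run from the floor (z = 0) to the underside of the seat, each flush with a corner of the seat. Four stretchers, 44 mm wide and 28 mm tall, connect adjacent legs with their undersides at z = 284 mm, each running between the inner faces of the legs it joins and aligned with the legs' outer faces on the other axis.

B is a chair: 453×447 mm seat, 20 mm thick, top at z = 472 mm, on four 32 mm square corner legs flush with the seat edges. A 19 mm thick backrest slab spans the full seat width, extending 501 mm above the seat top, its back face flush with the seat's +y edge. Two armrests of 38×38 mm section run along each side from the seat's front edge to the front of the backrest, top faces 182 mm above the seat top and outer faces flush with the seat's x-edges; a 38×38 mm post under the front of each armrest stands on the seat at the front corner.

The chair is on the floor beside the stool on its −x side.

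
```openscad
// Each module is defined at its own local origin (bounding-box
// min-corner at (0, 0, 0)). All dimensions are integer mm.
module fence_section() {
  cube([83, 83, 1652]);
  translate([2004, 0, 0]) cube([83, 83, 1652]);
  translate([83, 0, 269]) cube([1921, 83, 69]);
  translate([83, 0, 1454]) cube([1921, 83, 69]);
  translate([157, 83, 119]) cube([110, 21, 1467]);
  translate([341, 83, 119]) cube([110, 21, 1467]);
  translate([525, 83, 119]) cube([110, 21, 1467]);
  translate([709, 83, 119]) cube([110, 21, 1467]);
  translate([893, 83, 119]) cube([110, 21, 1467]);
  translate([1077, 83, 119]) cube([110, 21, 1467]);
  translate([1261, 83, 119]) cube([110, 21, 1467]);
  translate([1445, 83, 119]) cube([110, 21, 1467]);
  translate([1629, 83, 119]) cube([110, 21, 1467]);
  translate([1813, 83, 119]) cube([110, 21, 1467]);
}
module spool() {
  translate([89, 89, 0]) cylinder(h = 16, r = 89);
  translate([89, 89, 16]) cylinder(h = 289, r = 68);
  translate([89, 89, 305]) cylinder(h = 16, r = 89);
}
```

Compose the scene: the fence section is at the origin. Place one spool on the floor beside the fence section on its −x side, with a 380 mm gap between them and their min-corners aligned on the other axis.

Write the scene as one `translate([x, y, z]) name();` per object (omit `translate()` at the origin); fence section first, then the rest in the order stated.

fence_section();
translate([-558, 0, 0]) spool();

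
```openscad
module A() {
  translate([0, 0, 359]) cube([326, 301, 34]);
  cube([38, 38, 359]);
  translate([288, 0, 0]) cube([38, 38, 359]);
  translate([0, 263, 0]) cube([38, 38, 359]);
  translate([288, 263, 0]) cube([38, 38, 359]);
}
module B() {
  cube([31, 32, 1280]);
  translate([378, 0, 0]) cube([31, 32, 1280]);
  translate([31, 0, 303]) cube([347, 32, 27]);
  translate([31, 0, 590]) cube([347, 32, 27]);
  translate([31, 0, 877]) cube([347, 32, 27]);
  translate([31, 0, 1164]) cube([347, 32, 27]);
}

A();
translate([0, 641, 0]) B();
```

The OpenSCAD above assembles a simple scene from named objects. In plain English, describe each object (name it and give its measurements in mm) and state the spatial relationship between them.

A is a four-legged stool. The seat is a 326×301×34 mm slab whose top surface is at z = 393 mm; four square legs, each 38×38 mm in cross-section, run from the floor (z = 0) to the underside of the seat, each flush with a corner of the seat.

B is a straight ladder. Two 31×32 mm vertical rails, 1280 mm tall, stand 409 mm apart (outside-to-outside) with their front faces coplanar on the −y side. 4 rungs, each 32 mm deep and 27 mm tall, span between the inner faces of the rails, front faces flush with the rails. The lowest rung's underside is at z = 303 mm and rungs are spaced 287 mm apart (underside to underside).

The ladder is on the floor beside the stool on its +y side.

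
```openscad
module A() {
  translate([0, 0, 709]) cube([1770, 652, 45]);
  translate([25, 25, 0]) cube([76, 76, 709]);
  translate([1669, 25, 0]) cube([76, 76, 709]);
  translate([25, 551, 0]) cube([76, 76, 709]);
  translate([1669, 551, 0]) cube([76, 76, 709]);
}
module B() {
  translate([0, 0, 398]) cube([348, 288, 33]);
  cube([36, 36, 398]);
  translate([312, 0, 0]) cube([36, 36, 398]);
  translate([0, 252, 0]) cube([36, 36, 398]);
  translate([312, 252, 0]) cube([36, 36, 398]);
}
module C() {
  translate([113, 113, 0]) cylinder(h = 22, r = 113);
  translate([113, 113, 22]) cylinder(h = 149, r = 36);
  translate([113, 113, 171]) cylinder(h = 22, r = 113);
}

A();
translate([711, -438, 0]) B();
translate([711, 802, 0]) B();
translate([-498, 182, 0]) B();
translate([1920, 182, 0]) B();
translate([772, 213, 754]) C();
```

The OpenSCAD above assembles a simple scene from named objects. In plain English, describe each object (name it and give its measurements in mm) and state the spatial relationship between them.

A is a table with a 1770×652 mm rectangular top, 45 mm thick, top surface at z = 754 mm, supported by four 76×76 mm square legs, each inset 25 mm from the nearest pair of top edges, running from the floor.

B is a four-legged stool. The seat is a 348×288×33 mm slab whose top surface is at z = 431 mm; four square legs, each 36×36 mm in cross-section, run from the floor (z = 0) to the underside of the seat, each flush with a corner of the seat.

C is a spool: two coaxial disc flanges of radius 113 mm and thickness 22 mm, joined by a core cylinder of radius 36 mm and height 149 mm. The lower flange rests on z = 0 and the three cylinders share a vertical axis.

Four stools sit around the table at the −y, +y, −x, +x sides. The spool is on top of the table, centred.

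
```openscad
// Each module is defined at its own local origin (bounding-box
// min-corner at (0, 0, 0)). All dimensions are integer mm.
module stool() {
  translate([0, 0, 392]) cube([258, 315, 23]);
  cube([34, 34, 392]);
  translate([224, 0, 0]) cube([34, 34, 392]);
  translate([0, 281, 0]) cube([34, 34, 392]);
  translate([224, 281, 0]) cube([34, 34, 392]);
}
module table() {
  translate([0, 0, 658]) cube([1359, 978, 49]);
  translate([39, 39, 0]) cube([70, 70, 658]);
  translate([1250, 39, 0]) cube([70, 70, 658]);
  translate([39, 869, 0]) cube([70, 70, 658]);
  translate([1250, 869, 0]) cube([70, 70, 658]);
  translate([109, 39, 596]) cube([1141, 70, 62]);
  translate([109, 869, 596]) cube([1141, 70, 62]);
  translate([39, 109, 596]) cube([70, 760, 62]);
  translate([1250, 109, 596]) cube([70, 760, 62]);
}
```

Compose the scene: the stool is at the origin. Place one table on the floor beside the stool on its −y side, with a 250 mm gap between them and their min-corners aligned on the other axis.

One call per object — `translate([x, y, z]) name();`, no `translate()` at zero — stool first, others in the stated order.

stool();
translate([0, -1228, 0]) table();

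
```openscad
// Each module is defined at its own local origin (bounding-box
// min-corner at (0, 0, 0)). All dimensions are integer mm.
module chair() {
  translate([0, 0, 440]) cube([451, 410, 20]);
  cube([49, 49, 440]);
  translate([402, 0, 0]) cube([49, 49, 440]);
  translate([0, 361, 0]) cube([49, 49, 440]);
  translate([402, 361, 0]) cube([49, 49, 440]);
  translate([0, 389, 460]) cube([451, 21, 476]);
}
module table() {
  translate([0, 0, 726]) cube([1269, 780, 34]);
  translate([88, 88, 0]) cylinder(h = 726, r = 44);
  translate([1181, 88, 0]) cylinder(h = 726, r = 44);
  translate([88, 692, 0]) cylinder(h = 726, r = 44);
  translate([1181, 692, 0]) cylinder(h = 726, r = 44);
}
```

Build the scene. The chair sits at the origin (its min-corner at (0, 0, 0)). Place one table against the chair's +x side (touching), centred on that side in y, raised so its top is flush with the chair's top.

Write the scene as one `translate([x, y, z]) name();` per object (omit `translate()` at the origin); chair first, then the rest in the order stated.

chair();
translate([451, -185, 176]) table();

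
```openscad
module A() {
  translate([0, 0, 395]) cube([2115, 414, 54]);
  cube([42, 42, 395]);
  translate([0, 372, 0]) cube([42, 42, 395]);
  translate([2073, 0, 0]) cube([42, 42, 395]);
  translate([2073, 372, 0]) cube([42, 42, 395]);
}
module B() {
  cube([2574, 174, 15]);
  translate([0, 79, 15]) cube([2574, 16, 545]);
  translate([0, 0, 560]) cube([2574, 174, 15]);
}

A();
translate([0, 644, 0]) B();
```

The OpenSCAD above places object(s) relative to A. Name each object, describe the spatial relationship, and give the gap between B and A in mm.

A is a bench. B is an I-beam. The I-beam is on the floor beside the bench on its +y side. The gap between the I-beam and the bench is 230 mm.

The I-beam's nearest face is 230 mm from the bench's +y face.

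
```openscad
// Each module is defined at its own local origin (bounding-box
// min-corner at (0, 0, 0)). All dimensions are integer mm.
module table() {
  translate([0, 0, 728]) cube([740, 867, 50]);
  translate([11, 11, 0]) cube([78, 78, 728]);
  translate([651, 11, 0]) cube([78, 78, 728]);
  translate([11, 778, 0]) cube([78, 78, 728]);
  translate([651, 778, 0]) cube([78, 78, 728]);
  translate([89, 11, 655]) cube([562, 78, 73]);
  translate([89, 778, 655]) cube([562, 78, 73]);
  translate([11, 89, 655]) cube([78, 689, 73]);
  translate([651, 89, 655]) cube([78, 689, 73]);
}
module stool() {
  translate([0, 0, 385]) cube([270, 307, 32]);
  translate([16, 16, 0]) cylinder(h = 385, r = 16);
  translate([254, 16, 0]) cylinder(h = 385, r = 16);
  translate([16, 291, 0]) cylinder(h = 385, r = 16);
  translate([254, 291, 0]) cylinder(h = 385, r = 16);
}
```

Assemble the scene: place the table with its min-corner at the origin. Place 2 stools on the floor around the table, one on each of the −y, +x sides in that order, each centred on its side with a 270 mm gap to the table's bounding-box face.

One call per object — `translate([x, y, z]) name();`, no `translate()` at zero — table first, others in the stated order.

table();
translate([235, -577, 0]) stool();
translate([1010, 280, 0]) stool();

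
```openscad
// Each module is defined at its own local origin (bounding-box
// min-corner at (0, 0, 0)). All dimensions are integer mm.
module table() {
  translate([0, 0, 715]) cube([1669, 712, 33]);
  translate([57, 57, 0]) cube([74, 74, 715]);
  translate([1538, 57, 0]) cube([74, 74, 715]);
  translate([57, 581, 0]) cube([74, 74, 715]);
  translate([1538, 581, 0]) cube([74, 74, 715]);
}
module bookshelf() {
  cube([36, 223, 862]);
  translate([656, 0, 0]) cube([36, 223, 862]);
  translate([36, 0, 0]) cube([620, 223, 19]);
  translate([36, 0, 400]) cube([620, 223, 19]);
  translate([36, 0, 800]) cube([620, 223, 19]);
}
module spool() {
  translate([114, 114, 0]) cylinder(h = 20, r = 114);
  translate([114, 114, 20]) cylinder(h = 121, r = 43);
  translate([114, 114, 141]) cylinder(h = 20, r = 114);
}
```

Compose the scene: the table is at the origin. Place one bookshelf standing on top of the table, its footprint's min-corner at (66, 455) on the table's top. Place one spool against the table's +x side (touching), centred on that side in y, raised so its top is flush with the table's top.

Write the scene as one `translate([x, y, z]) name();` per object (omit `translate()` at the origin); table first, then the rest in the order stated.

table();
translate([66, 455, 748]) bookshelf();
translate([1669, 242, 587]) spool();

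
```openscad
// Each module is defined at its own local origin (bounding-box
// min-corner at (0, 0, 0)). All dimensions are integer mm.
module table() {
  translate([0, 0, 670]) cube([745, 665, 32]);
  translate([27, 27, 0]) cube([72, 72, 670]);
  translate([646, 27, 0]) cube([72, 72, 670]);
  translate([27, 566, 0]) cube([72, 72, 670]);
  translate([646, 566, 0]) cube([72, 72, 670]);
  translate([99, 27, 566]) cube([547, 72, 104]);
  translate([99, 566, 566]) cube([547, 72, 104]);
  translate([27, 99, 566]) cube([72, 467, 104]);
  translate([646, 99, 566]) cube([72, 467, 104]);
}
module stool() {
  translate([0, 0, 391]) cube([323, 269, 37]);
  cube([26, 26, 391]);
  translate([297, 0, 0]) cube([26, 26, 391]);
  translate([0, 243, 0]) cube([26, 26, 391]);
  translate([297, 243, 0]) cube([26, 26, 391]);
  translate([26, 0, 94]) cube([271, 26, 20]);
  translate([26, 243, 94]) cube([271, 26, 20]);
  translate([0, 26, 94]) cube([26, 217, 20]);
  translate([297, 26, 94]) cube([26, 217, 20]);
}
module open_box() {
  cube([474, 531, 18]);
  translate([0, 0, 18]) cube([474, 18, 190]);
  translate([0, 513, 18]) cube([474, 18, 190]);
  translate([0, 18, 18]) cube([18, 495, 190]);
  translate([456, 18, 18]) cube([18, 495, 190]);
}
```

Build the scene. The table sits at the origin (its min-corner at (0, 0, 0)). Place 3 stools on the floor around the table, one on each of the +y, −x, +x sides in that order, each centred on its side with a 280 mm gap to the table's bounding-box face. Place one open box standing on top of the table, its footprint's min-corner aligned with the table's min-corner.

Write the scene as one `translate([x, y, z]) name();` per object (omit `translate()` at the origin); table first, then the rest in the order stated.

table();
translate([211, 945, 0]) stool();
translate([-603, 198, 0]) stool();
translate([1025, 198, 0]) stool();
translate([0, 0, 702]) open_box();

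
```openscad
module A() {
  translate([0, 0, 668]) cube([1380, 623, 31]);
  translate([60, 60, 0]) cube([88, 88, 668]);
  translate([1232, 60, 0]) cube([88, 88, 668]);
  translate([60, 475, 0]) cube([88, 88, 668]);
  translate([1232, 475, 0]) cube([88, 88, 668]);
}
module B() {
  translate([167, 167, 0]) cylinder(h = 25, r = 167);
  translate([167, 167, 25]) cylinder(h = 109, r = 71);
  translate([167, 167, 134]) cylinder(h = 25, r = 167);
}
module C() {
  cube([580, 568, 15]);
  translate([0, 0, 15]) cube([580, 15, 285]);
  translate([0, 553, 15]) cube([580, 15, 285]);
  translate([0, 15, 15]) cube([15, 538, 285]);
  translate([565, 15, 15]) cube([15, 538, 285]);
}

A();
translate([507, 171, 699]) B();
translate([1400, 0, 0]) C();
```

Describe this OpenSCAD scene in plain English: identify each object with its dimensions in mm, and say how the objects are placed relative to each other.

A is a table with a 1380×623 mm rectangular top, 31 mm thick, top surface at z = 699 mm, supported by four 88×88 mm square legs, each inset 60 mm from the nearest pair of top edges, running from the floor.

B is a spool: two coaxial disc flanges of radius 167 mm and thickness 25 mm, joined by a core cylinder of radius 71 mm and height 109 mm. The lower flange rests on z = 0 and the three cylinders share a vertical axis.

C is an open storage box with external size 580×568×300 mm and wall thickness 15 mm (the base is also 15 mm thick). The base covers the whole footprint; the four walls stand on the base, with the y-facing walls full-width and the x-facing walls fitting between their inner faces.

The spool is on top of the table. The open box is on the floor beside the table on its +x side.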